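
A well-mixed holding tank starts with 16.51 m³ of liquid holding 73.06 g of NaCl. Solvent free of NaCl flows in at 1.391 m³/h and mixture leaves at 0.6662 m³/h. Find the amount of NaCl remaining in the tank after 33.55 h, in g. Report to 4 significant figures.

31.79 g

Total volume: dV/dt = Q_in − Q_out = 0.724800 m³/h, so V(t) = 16.51 + 0.724800 t and V(33.55) = 40.8270 m³.
Species balance (pure solvent in): dm/dt = −Q_out · m/V(t).
Separate: dm/m = −Q_out dt/V(t) ⇒ ln(m/m₀) = −(Q_out/(Q_in−Q_out)) ln(V/V₀).
m = m₀ (V₀/V)^(Q_out/(Q_in−Q_out)) = 73.06 × (16.51/40.8270)^(0.919150) = 31.7884 g.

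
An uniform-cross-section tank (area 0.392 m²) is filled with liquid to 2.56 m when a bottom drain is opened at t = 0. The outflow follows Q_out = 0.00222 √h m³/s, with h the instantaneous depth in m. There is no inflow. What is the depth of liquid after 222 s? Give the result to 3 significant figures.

A dh/dt = −Q_out = −0.00222 √h.
Separate and integrate: 2(√h − √h₀) = −(0.00222/A) t.
√h = √2.56 − 0.00222·222/(2·0.392) = 1.6000 − 0.62862 = 0.97138.
h = 0.97138² = 0.94357 m.

0.944 m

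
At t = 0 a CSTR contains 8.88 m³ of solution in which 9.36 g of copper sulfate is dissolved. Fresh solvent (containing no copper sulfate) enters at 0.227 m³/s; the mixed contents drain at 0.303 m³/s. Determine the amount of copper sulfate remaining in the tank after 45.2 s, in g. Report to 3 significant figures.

1.33 g

Let m(t) be the amount of copper sulfate. Volume: V(t) = V₀ + (Q_in − Q_out) t = 8.88 − 0.076000 t; V(45.2) = 5.4448 m³.
Species balance (pure solvent in): dm/dt = −Q_out · m/V(t).
Separate: dm/m = −Q_out dt/V(t) ⇒ ln(m/m₀) = −(Q_out/(Q_in−Q_out)) ln(V/V₀).
m = m₀ (V₀/V)^(Q_out/(Q_in−Q_out)) = 9.36 × (8.88/5.4448)^(-3.9868) = 1.3315 g.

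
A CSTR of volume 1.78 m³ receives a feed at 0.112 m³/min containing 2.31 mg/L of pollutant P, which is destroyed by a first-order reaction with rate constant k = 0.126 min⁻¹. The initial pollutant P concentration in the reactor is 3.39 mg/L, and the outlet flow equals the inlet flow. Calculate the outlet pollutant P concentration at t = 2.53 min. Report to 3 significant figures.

Accumulation = in − out − consumed: V dC/dt = Q C_in − Q C − k V C.
This is linear with rate a = Q/V + k = 0.18892 min⁻¹.
C_ss = Q C_in/(Q + kV) = 0.76936 mg/L; C(t) = C_ss + (C₀ − C_ss) e^(−a t).
C(2.53) = 0.76936 + (2.6206)·e^(−0.18892·2.53) = 0.76936 + (2.6206)·0.62004 = 2.3943 mg/L.

2.39 mg/L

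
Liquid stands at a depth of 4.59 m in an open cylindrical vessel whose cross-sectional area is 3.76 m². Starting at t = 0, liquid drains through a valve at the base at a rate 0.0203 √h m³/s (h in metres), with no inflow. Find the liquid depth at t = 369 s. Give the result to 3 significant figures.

A dh/dt = −Q_out = −0.0203 √h.
Separate and integrate: 2(√h − √h₀) = −(0.0203/A) t.
√h = √4.59 − 0.0203·369/(2·3.76) = 2.1424 − 0.99610 = 1.1463.
h = 1.1463² = 1.3141 m.

1.31 m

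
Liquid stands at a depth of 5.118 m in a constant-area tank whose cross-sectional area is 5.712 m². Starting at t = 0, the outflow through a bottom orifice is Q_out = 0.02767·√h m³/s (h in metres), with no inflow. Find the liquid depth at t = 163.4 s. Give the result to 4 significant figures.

3.484 m

With no inflow, A dh/dt = −0.02767 √h.
∫ h^(−1/2) dh = −(0.02767/A) ∫ dt, giving 2√h = 2√h₀ − (0.02767/A) t.
√h = √5.118 − 0.02767·163.4/(2·5.712) = 2.26230 − 0.395770 = 1.86653.
h = 1.86653² = 3.48393 m.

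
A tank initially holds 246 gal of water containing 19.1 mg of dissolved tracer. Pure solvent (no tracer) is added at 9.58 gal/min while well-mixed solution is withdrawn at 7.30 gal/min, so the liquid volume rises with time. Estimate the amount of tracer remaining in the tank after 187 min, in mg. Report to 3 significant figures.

Total volume: dV/dt = Q_in − Q_out = 2.2800 gal/min, so V(t) = 246 + 2.2800 t and V(187) = 672.36 gal.
Solute balance: dm/dt = 0 − Q_out C = −Q_out m/V(t).
Separate: dm/m = −Q_out dt/V(t) ⇒ ln(m/m₀) = −(Q_out/(Q_in−Q_out)) ln(V/V₀).
m = m₀ (V₀/V)^(Q_out/(Q_in−Q_out)) = 19.1 × (246/672.36)^(3.2018) = 0.76372 mg.

0.764 mg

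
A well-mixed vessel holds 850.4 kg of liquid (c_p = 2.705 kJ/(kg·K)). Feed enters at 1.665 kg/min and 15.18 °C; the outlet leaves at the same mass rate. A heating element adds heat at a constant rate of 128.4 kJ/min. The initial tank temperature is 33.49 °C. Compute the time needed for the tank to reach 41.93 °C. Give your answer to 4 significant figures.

Unsteady energy balance on the tank contents: M c_p dT/dt = ṁ c_p (T_in − T) + 128.4.
τ = M/ṁ = 510.751 min; T_ss = T_in + Q̇/(ṁ c_p) = 43.6891 °C.
T(t) = T_ss + (T₀ − T_ss) e^(−t/τ). Set T = 41.93:
e^(−t/τ) = (41.93 − 43.6891)/(33.49 − 43.6891) = 0.172476
t = −510.751 · ln(0.172476) = 897.643 min.

897.6 min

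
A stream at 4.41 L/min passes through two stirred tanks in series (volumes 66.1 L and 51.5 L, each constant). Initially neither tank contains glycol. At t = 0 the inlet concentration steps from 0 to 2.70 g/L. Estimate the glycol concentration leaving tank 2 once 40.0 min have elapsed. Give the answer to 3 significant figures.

2.16 g/L

Species balance on tank i: dCᵢ/dt = (Cᵢ₋₁ − Cᵢ)/τᵢ with τᵢ = Vᵢ/Q.
τ₁ = 66.1/4.41 = 14.989 min; τ₂ = 51.5/4.41 = 11.678 min.
Solving the cascade with C₁(0)=C₂(0)=0 gives C₂(t) = C_in[1 − (τ₁ e^(−t/τ₁) − τ₂ e^(−t/τ₂))/(τ₁ − τ₂)].
At t = 40.0: e^(−t/τ₁) = 0.069343, e^(−t/τ₂) = 0.032541.
C₂ = 2.70·[1 − (14.989·0.069343 − 11.678·0.032541)/(3.3107)] = 2.70·0.80084 = 2.1623 g/L.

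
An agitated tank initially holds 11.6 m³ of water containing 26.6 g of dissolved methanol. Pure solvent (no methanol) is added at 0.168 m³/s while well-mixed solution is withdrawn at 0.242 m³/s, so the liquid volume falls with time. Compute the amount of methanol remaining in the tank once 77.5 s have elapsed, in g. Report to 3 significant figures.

Total volume: dV/dt = Q_in − Q_out = -0.074000 m³/s, so V(t) = 11.6 − 0.074000 t and V(77.5) = 5.8650 m³.
Species balance (pure solvent in): dm/dt = −Q_out · m/V(t).
dm/m = −Q_out dt/(V₀ − 0.074000 t); integrating gives ln(m/m₀) = −(Q_out/(Q_in−Q_out)) ln(V/V₀).
m = m₀ (V₀/V)^(Q_out/(Q_in−Q_out)) = 26.6 × (11.6/5.8650)^(-3.2703) = 2.8593 g.

2.86 g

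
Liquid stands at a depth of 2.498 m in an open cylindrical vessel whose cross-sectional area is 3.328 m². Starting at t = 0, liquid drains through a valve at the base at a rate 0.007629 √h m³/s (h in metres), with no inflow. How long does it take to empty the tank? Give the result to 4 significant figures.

A dh/dt = −Q_out = −0.007629 √h.
∫ h^(−1/2) dh = −(0.007629/A) ∫ dt, giving 2√h = 2√h₀ − (0.007629/A) t.
Set h = 0: 2√h₀ = (0.007629/A) t_empty ⇒ t_empty = 2A√h₀/0.007629.
t_empty = 2·3.328·√2.498/0.007629 = 6.65600·1.58051/0.007629 = 1378.93 s.

1379 s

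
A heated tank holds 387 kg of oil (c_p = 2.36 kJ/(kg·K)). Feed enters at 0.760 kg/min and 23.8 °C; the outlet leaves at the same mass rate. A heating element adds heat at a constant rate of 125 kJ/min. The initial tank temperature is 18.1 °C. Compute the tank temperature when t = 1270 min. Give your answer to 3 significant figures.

87.3 °C

M c_p dT/dt = ṁ c_p (T_in − T) + Q̇.
τ = M/ṁ = 509.21 min; T_ss = T_in + Q̇/(ṁ c_p) = 23.8 + 125/(0.760·2.36) = 93.492 °C.
T approaches T_ss exponentially: T(t) = T_ss + (T₀ − T_ss) e^(−t/τ).
T(1270) = 93.492 + (-75.392)·e^(−1270/509.21) = 93.492 + (-75.392)·0.082574 = 87.267 °C.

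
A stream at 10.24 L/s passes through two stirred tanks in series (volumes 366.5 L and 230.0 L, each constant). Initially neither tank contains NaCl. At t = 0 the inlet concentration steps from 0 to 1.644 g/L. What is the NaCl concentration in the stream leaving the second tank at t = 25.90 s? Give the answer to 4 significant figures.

0.3776 g/L

Time constants: τᵢ = Vᵢ/Q for each well-mixed tank.
τ₁ = 366.5/10.24 = 35.7910 s; τ₂ = 230.0/10.24 = 22.4609 s.
Tank 1: C₁ = C_in(1 − e^(−t/τ₁)). Tank 2 (τ₁ ≠ τ₂): C₂ = C_in[1 − (τ₁ e^(−t/τ₁) − τ₂ e^(−t/τ₂))/(τ₁ − τ₂)].
At t = 25.90: e^(−t/τ₁) = 0.484981, e^(−t/τ₂) = 0.315653.
C₂ = 1.644·[1 − (35.7910·0.484981 − 22.4609·0.315653)/(13.3301)] = 1.644·0.229703 = 0.377632 g/L.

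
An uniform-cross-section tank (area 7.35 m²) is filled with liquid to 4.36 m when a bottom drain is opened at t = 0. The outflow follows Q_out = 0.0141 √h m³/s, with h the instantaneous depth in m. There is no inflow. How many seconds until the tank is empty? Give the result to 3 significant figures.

2180 s

With no inflow, A dh/dt = −0.0141 √h.
This is separable: 2 d(√h)/dt = −0.0141/A, so √h = √h₀ − (0.0141/(2A)) t.
Tank is empty when √h = 0: t_empty = 2A√h₀/0.0141.
t_empty = 2·7.35·√4.36/0.0141 = 14.700·2.0881/0.0141 = 2176.9 s.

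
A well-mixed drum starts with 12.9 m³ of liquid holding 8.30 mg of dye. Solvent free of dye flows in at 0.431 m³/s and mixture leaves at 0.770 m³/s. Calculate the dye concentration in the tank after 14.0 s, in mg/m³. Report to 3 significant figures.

Total volume: dV/dt = Q_in − Q_out = -0.33900 m³/s, so V(t) = 12.9 − 0.33900 t and V(14.0) = 8.1540 m³.
No dye enters, so dm/dt = −Q_out · (m/V).
Separate: dm/m = −Q_out dt/V(t) ⇒ ln(m/m₀) = −(Q_out/(Q_in−Q_out)) ln(V/V₀).
m = m₀ (V₀/V)^(Q_out/(Q_in−Q_out)) = 8.30 × (12.9/8.1540)^(-2.2714) = 2.9280 mg.
C = m/V = 2.9280/8.1540 = 0.35909 mg/m³.

0.359 mg/m³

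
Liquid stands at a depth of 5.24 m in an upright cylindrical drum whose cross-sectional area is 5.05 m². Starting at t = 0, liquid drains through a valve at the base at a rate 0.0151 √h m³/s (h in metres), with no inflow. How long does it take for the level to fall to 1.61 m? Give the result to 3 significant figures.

Volume balance on the tank: A dh/dt = −0.0151 √h.
Separate and integrate: 2(√h − √h₀) = −(0.0151/A) t.
t = 2A(√h₀ − √h)/0.0151 = 2·5.05·(√5.24 − √1.61)/0.0151
  = 10.100 × (2.2891 − 1.2689) / 0.0151 = 682.42 s.

682 s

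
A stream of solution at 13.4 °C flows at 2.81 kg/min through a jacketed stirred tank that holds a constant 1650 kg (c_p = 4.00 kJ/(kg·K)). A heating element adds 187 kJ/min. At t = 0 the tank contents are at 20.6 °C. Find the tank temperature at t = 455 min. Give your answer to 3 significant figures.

25.7 °C

First-law balance (no shaft work): M c_p dT/dt = ṁ c_p (T_in − T) + 187.
Rearrange: dT/dt = (T_ss − T)/τ with τ = M/ṁ = 587.19 min and T_ss = T_in + Q̇/(ṁ c_p) = 30.037 °C.
This is linear first-order; T(t) = T_ss + (T₀ − T_ss) e^(−t/τ).
T(455) = 30.037 + (-9.4370)·e^(−455/587.19) = 30.037 + (-9.4370)·0.46076 = 25.689 °C.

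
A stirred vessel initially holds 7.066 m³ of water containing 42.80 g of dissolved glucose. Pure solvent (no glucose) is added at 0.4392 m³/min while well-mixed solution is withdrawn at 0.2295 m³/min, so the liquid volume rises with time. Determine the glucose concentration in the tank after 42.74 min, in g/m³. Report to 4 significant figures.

Let m(t) be the amount of glucose. Volume: V(t) = V₀ + (Q_in − Q_out) t = 7.066 + 0.209700 t; V(42.74) = 16.0286 m³.
No glucose enters, so dm/dt = −Q_out · (m/V).
Separate: dm/m = −Q_out dt/V(t) ⇒ ln(m/m₀) = −(Q_out/(Q_in−Q_out)) ln(V/V₀).
m = m₀ (V₀/V)^(Q_out/(Q_in−Q_out)) = 42.80 × (7.066/16.0286)^(1.09442) = 17.4636 g.
C = m/V = 17.4636/16.0286 = 1.08953 g/m³.

1.090 g/m³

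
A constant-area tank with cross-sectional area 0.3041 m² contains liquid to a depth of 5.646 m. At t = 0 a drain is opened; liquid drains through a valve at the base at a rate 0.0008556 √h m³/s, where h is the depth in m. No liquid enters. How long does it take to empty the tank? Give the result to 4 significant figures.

1689 s

Volume balance on the tank: A dh/dt = −0.0008556 √h.
Separate and integrate: 2(√h − √h₀) = −(0.0008556/A) t.
Tank is empty when √h = 0: t_empty = 2A√h₀/0.0008556.
t_empty = 2·0.3041·√5.646/0.0008556 = 0.608200·2.37613/0.0008556 = 1689.06 s.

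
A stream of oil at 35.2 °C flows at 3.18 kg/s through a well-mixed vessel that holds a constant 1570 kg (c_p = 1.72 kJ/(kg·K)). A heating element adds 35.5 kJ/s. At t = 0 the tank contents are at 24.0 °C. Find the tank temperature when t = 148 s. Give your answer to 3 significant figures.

28.6 °C

M c_p dT/dt = ṁ c_p (T_in − T) + Q̇.
Rearrange: dT/dt = (T_ss − T)/τ with τ = M/ṁ = 493.71 s and T_ss = T_in + Q̇/(ṁ c_p) = 41.690 °C.
T approaches T_ss exponentially: T(t) = T_ss + (T₀ − T_ss) e^(−t/τ).
T(148) = 41.690 + (-17.690)·e^(−148/493.71) = 41.690 + (-17.690)·0.74099 = 28.582 °C.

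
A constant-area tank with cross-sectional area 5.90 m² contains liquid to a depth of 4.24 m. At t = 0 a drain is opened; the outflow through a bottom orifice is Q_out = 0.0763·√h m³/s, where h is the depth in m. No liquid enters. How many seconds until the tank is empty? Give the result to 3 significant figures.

A dh/dt = −Q_out = −0.0763 √h.
Separate and integrate: 2(√h − √h₀) = −(0.0763/A) t.
Tank is empty when √h = 0: t_empty = 2A√h₀/0.0763.
t_empty = 2·5.90·√4.24/0.0763 = 11.800·2.0591/0.0763 = 318.45 s.

318 s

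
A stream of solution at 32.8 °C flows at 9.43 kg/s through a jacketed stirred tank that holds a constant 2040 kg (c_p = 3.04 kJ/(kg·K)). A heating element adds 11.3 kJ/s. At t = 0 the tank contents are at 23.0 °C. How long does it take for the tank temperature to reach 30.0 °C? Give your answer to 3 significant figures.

Unsteady energy balance on the tank contents: M c_p dT/dt = ṁ c_p (T_in − T) + 11.3.
τ = M/ṁ = 216.33 s; T_ss = T_in + Q̇/(ṁ c_p) = 33.194 °C.
T(t) = T_ss + (T₀ − T_ss) e^(−t/τ). Set T = 30.0:
e^(−t/τ) = (30.0 − 33.194)/(23.0 − 33.194) = 0.31333
t = −216.33 · ln(0.31333) = 251.05 s.

251 s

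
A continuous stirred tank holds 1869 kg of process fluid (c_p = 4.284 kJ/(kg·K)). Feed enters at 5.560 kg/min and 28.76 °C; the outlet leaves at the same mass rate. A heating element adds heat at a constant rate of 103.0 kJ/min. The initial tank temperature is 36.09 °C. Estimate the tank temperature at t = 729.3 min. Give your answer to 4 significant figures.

First-law balance (no shaft work): M c_p dT/dt = ṁ c_p (T_in − T) + 103.0.
τ = M/ṁ = 336.151 min; T_ss = T_in + Q̇/(ṁ c_p) = 28.76 + 103.0/(5.560·4.284) = 33.0843 °C.
Solution: T(t) = T_ss + (T₀ − T_ss) e^(−t/τ).
T(729.3) = 33.0843 + (3.00573)·e^(−729.3/336.151) = 33.0843 + (3.00573)·0.114228 = 33.4276 °C.

33.43 °C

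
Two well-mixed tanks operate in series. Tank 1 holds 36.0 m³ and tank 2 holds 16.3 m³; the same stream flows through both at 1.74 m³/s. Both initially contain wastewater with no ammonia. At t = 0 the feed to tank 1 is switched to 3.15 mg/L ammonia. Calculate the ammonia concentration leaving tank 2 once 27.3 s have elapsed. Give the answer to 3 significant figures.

1.75 mg/L

Species balance on tank i: dCᵢ/dt = (Cᵢ₋₁ − Cᵢ)/τᵢ with τᵢ = Vᵢ/Q.
τ₁ = 36.0/1.74 = 20.690 s; τ₂ = 16.3/1.74 = 9.3678 s.
Tank 1: C₁ = C_in(1 − e^(−t/τ₁)). Tank 2 (τ₁ ≠ τ₂): C₂ = C_in[1 − (τ₁ e^(−t/τ₁) − τ₂ e^(−t/τ₂))/(τ₁ − τ₂)].
At t = 27.3: e^(−t/τ₁) = 0.26727, e^(−t/τ₂) = 0.054246.
C₂ = 3.15·[1 − (20.690·0.26727 − 9.3678·0.054246)/(11.322)] = 3.15·0.55647 = 1.7529 mg/L.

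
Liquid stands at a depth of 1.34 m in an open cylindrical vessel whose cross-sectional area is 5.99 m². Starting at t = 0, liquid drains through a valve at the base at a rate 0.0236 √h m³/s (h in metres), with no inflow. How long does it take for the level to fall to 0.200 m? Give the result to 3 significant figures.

A dh/dt = −Q_out = −0.0236 √h.
∫ h^(−1/2) dh = −(0.0236/A) ∫ dt, giving 2√h = 2√h₀ − (0.0236/A) t.
t = 2A(√h₀ − √h)/0.0236 = 2·5.99·(√1.34 − √0.200)/0.0236
  = 11.980 × (1.1576 − 0.44721) / 0.0236 = 360.60 s.

361 s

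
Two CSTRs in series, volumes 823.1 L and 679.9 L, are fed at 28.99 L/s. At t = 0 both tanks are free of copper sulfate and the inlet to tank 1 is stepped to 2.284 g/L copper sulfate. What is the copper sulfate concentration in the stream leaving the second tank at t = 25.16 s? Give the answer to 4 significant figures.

0.5813 g/L

Species balance on tank i: dCᵢ/dt = (Cᵢ₋₁ − Cᵢ)/τᵢ with τᵢ = Vᵢ/Q.
τ₁ = 823.1/28.99 = 28.3925 s; τ₂ = 679.9/28.99 = 23.4529 s.
Tank 1: C₁ = C_in(1 − e^(−t/τ₁)). Tank 2 (τ₁ ≠ τ₂): C₂ = C_in[1 − (τ₁ e^(−t/τ₁) − τ₂ e^(−t/τ₂))/(τ₁ − τ₂)].
At t = 25.16: e^(−t/τ₁) = 0.412241, e^(−t/τ₂) = 0.342054.
C₂ = 2.284·[1 − (28.3925·0.412241 − 23.4529·0.342054)/(4.93963)] = 2.284·0.254518 = 0.581319 g/L.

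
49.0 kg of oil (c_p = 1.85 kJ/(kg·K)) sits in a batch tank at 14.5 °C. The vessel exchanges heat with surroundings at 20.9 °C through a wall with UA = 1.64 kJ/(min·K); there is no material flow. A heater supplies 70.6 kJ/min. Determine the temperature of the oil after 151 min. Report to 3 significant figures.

Unsteady energy balance on the tank contents: M c_p dT/dt = −UA(T − T_amb) + Q̇.
dT/dt = (T_ss − T)/τ with T_ss = T_amb + Q̇/UA = 20.9 + 70.6/1.64 = 63.949 °C, τ = M c_p/UA = 49.0·1.85/1.64 = 55.274 min.
T approaches T_ss exponentially: T(t) = T_ss + (T₀ − T_ss) e^(−t/τ).
T(151) = 63.949 + (-49.449)·0.065100 = 60.730 °C.

60.7 °C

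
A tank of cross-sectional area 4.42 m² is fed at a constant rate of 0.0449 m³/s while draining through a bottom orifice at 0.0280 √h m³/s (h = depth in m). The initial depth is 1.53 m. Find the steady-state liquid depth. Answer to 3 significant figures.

2.57 m

Level balance: A dh/dt = 0.0449 − 0.0280 √h. Setting dh/dt = 0:
Q_in = 0.0280 √h_ss ⇒ √h_ss = 0.0449/0.0280 = 1.6036.
h_ss = 1.6036² = 2.5714 m. (Since h₀ = 1.53 m < h_ss, the level will rise toward this value.)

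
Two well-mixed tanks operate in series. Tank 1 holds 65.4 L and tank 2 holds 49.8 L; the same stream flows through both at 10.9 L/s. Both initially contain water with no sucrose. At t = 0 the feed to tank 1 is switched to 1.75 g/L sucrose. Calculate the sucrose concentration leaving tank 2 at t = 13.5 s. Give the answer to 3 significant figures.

Each tank obeys Vᵢ dCᵢ/dt = Q(Cᵢ₋₁ − Cᵢ), so τᵢ = Vᵢ/Q.
τ₁ = 65.4/10.9 = 6.0000 s; τ₂ = 49.8/10.9 = 4.5688 s.
Tank 1: C₁ = C_in(1 − e^(−t/τ₁)). Tank 2 (τ₁ ≠ τ₂): C₂ = C_in[1 − (τ₁ e^(−t/τ₁) − τ₂ e^(−t/τ₂))/(τ₁ − τ₂)].
At t = 13.5: e^(−t/τ₁) = 0.10540, e^(−t/τ₂) = 0.052088.
C₂ = 1.75·[1 − (6.0000·0.10540 − 4.5688·0.052088)/(1.4312)] = 1.75·0.72442 = 1.2677 g/L.

1.27 g/L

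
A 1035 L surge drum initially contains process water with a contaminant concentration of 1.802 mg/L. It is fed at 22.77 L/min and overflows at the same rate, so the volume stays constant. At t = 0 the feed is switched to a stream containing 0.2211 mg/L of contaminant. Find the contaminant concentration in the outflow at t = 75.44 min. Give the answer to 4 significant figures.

Mass balance on the solute (V constant): V dC/dt = Q(C_in − C).
So dC/dt = (C_in − C)/τ with τ = V/Q = 1035/22.77 = 45.4545 min.
Integrating: C(t) = C_in + (C₀ − C_in) e^(−t/τ).
C(75.44) = 0.2211 + (1.802 − 0.2211)·e^(−75.44/45.4545) = 0.2211 + (1.58090)·0.190200 = 0.521787 mg/L.

0.5218 mg/L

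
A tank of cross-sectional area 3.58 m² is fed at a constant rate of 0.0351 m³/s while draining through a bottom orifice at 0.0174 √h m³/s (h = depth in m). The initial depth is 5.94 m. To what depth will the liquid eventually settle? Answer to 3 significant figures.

Level balance: A dh/dt = 0.0351 − 0.0174 √h. Setting dh/dt = 0:
Q_in = 0.0174 √h_ss ⇒ √h_ss = 0.0351/0.0174 = 2.0172.
h_ss = 2.0172² = 4.0693 m. (Since h₀ = 5.94 m > h_ss, the level will fall toward this value.)

4.07 m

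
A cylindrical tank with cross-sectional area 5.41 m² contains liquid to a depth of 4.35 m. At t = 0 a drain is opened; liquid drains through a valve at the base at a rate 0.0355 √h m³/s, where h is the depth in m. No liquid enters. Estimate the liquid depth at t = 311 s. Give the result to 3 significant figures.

1.13 m

A dh/dt = −Q_out = −0.0355 √h.
Separate and integrate: 2(√h − √h₀) = −(0.0355/A) t.
√h = √4.35 − 0.0355·311/(2·5.41) = 2.0857 − 1.0204 = 1.0653.
h = 1.0653² = 1.1348 m.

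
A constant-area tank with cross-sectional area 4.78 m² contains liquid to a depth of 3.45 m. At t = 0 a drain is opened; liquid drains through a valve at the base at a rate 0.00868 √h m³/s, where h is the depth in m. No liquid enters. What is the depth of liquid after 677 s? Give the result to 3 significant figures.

Accumulation of liquid (constant cross-section A): A dh/dt = −0.00868 √h.
This is separable: 2 d(√h)/dt = −0.00868/A, so √h = √h₀ − (0.00868/(2A)) t.
√h = √3.45 − 0.00868·677/(2·4.78) = 1.8574 − 0.61468 = 1.2427.
h = 1.2427² = 1.5444 m.

1.54 m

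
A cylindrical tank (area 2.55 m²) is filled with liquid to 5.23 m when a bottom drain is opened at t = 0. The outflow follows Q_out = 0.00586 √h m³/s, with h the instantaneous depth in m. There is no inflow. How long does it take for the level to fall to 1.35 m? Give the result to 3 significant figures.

979 s

A dh/dt = −Q_out = −0.00586 √h.
∫ h^(−1/2) dh = −(0.00586/A) ∫ dt, giving 2√h = 2√h₀ − (0.00586/A) t.
t = 2A(√h₀ − √h)/0.00586 = 2·2.55·(√5.23 − √1.35)/0.00586
  = 5.1000 × (2.2869 − 1.1619) / 0.00586 = 979.12 s.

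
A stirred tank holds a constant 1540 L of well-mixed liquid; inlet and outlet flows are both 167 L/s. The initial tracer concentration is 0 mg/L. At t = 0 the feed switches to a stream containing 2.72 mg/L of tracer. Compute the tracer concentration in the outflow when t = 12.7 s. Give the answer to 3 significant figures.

Accumulation = in − out for the solute gives V dC/dt = Q(C_in − C).
Rewrite as dC/dt + C/τ = C_in/τ, τ = V/Q = 9.2216 s.
This is linear first-order; C(t) = C_in + (C₀ − C_in) e^(−t/τ).
C(12.7) = 2.72 + (0 − 2.72)·e^(−12.7/9.2216) = 2.72 + (-2.7200)·0.25228 = 2.0338 mg/L.

2.03 mg/L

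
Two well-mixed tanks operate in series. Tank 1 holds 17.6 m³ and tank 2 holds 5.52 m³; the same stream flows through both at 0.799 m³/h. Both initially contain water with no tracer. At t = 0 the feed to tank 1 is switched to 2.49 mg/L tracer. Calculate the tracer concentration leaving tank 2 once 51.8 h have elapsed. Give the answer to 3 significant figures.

Each tank obeys Vᵢ dCᵢ/dt = Q(Cᵢ₋₁ − Cᵢ), so τᵢ = Vᵢ/Q.
τ₁ = 17.6/0.799 = 22.028 h; τ₂ = 5.52/0.799 = 6.9086 h.
Solving the cascade with C₁(0)=C₂(0)=0 gives C₂(t) = C_in[1 − (τ₁ e^(−t/τ₁) − τ₂ e^(−t/τ₂))/(τ₁ − τ₂)].
At t = 51.8: e^(−t/τ₁) = 0.095216, e^(−t/τ₂) = 0.00055427.
C₂ = 2.49·[1 − (22.028·0.095216 − 6.9086·0.00055427)/(15.119)] = 2.49·0.86153 = 2.1452 mg/L.

2.15 mg/L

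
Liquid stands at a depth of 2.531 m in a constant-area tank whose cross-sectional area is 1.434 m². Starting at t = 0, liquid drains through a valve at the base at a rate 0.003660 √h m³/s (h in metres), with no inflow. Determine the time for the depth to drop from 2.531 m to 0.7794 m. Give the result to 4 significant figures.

554.9 s

With no inflow, A dh/dt = −0.003660 √h.
Separate and integrate: 2(√h − √h₀) = −(0.003660/A) t.
t = 2A(√h₀ − √h)/0.003660 = 2·1.434·(√2.531 − √0.7794)/0.003660
  = 2.86800 × (1.59091 − 0.882836) / 0.003660 = 554.852 s.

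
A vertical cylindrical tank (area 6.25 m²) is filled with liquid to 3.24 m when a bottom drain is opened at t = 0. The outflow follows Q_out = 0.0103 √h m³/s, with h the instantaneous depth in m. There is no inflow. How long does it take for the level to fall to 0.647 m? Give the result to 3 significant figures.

With no inflow, A dh/dt = −0.0103 √h.
∫ h^(−1/2) dh = −(0.0103/A) ∫ dt, giving 2√h = 2√h₀ − (0.0103/A) t.
t = 2A(√h₀ − √h)/0.0103 = 2·6.25·(√3.24 − √0.647)/0.0103
  = 12.500 × (1.8000 − 0.80436) / 0.0103 = 1208.3 s.

1210 s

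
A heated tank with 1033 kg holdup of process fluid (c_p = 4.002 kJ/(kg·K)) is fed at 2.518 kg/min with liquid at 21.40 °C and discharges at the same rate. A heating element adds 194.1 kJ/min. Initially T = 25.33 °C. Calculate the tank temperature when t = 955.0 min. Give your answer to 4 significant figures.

39.17 °C

M c_p dT/dt = ṁ c_p (T_in − T) + Q̇.
τ = M/ṁ = 410.246 min; T_ss = T_in + Q̇/(ṁ c_p) = 21.40 + 194.1/(2.518·4.002) = 40.6616 °C.
This is linear first-order; T(t) = T_ss + (T₀ − T_ss) e^(−t/τ).
T(955.0) = 40.6616 + (-15.3316)·e^(−955.0/410.246) = 40.6616 + (-15.3316)·0.0975032 = 39.1667 °C.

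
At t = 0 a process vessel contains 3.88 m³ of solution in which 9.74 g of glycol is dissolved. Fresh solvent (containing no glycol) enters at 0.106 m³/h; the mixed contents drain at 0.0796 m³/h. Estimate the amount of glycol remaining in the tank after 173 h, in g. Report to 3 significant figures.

0.933 g

Let m(t) be the amount of glycol. Volume: V(t) = V₀ + (Q_in − Q_out) t = 3.88 + 0.026400 t; V(173) = 8.4472 m³.
Species balance (pure solvent in): dm/dt = −Q_out · m/V(t).
Separate: dm/m = −Q_out dt/V(t) ⇒ ln(m/m₀) = −(Q_out/(Q_in−Q_out)) ln(V/V₀).
m = m₀ (V₀/V)^(Q_out/(Q_in−Q_out)) = 9.74 × (3.88/8.4472)^(3.0152) = 0.93282 g.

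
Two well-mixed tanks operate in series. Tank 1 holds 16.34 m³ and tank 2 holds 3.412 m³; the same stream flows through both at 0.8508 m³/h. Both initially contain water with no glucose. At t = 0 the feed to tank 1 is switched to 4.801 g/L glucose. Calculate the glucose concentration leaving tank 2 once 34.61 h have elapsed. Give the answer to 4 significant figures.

3.800 g/L

Time constants: τᵢ = Vᵢ/Q for each well-mixed tank.
τ₁ = 16.34/0.8508 = 19.2055 h; τ₂ = 3.412/0.8508 = 4.01034 h.
Tank 1: C₁ = C_in(1 − e^(−t/τ₁)). Tank 2 (τ₁ ≠ τ₂): C₂ = C_in[1 − (τ₁ e^(−t/τ₁) − τ₂ e^(−t/τ₂))/(τ₁ − τ₂)].
At t = 34.61: e^(−t/τ₁) = 0.164953, e^(−t/τ₂) = 0.000178632.
C₂ = 4.801·[1 − (19.2055·0.164953 − 4.01034·0.000178632)/(15.1951)] = 4.801·0.791559 = 3.80027 g/L.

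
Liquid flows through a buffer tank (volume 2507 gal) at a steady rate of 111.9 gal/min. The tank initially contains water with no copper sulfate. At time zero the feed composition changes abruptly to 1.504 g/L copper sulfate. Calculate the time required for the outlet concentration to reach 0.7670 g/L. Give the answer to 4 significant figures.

Transient balance on the dissolved component: V dC/dt = Q(C_in − C), so τ = V/Q = 22.4039 min.
C(t) = C_in + (C₀ − C_in) e^(−t/τ). Set C = 0.7670 and solve for t:
e^(−t/τ) = (C − C_in)/(C₀ − C_in) = (0.7670 − 1.504)/(0 − 1.504) = 0.490027
t = −τ ln(…) = 22.4039 × 0.713296 = 15.9806 min.

15.98 min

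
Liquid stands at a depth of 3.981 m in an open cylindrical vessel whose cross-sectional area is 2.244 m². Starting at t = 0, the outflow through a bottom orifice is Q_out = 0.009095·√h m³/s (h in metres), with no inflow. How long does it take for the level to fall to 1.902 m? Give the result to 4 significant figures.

With no inflow, A dh/dt = −0.009095 √h.
This is separable: 2 d(√h)/dt = −0.009095/A, so √h = √h₀ − (0.009095/(2A)) t.
t = 2A(√h₀ − √h)/0.009095 = 2·2.244·(√3.981 − √1.902)/0.009095
  = 4.48800 × (1.99524 − 1.37913) / 0.009095 = 304.026 s.

304.0 s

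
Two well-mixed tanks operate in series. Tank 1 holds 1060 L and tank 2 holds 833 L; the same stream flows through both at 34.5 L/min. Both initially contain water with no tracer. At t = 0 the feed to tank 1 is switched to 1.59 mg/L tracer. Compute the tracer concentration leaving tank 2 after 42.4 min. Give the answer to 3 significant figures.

Species balance on tank i: dCᵢ/dt = (Cᵢ₋₁ − Cᵢ)/τᵢ with τᵢ = Vᵢ/Q.
τ₁ = 1060/34.5 = 30.725 min; τ₂ = 833/34.5 = 24.145 min.
Tank 1: C₁ = C_in(1 − e^(−t/τ₁)). Tank 2 (τ₁ ≠ τ₂): C₂ = C_in[1 − (τ₁ e^(−t/τ₁) − τ₂ e^(−t/τ₂))/(τ₁ − τ₂)].
At t = 42.4: e^(−t/τ₁) = 0.25158, e^(−t/τ₂) = 0.17272.
C₂ = 1.59·[1 − (30.725·0.25158 − 24.145·0.17272)/(6.5797)] = 1.59·0.45906 = 0.72990 mg/L.

0.730 mg/L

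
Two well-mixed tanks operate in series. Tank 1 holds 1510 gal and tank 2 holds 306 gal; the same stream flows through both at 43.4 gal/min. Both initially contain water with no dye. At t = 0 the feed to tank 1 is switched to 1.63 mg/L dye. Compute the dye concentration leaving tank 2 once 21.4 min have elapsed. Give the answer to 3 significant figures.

0.545 mg/L

Time constants: τᵢ = Vᵢ/Q for each well-mixed tank.
τ₁ = 1510/43.4 = 34.793 min; τ₂ = 306/43.4 = 7.0507 min.
Tank 1: C₁ = C_in(1 − e^(−t/τ₁)). Tank 2 (τ₁ ≠ τ₂): C₂ = C_in[1 − (τ₁ e^(−t/τ₁) − τ₂ e^(−t/τ₂))/(τ₁ − τ₂)].
At t = 21.4: e^(−t/τ₁) = 0.54060, e^(−t/τ₂) = 0.048067.
C₂ = 1.63·[1 − (34.793·0.54060 − 7.0507·0.048067)/(27.742)] = 1.63·0.33422 = 0.54478 mg/L.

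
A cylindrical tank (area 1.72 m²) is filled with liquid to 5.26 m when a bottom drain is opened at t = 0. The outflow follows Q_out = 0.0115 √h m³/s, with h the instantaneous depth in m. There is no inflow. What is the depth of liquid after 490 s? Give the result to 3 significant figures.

0.430 m

With no inflow, A dh/dt = −0.0115 √h.
Separate and integrate: 2(√h − √h₀) = −(0.0115/A) t.
√h = √5.26 − 0.0115·490/(2·1.72) = 2.2935 − 1.6381 = 0.65539.
h = 0.65539² = 0.42953 m.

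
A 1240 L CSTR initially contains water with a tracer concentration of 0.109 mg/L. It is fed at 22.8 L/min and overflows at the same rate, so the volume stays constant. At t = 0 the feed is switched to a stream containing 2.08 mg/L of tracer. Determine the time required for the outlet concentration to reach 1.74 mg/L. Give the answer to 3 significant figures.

Species balance: V dC/dt = Q(C_in − C) ⇒ τ = V/Q = 54.386 min.
C(t) = C_in + (C₀ − C_in) e^(−t/τ). Set C = 1.74 and solve for t:
e^(−t/τ) = (C − C_in)/(C₀ − C_in) = (1.74 − 2.08)/(0.109 − 2.08) = 0.17250
t = −τ ln(…) = 54.386 × 1.7574 = 95.575 min.

95.6 min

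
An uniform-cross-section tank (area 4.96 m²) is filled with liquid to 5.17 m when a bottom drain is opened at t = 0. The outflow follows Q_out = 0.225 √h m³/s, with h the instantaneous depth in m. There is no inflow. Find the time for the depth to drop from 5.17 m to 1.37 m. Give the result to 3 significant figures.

48.6 s

Volume balance on the tank: A dh/dt = −0.225 √h.
∫ h^(−1/2) dh = −(0.225/A) ∫ dt, giving 2√h = 2√h₀ − (0.225/A) t.
t = 2A(√h₀ − √h)/0.225 = 2·4.96·(√5.17 − √1.37)/0.225
  = 9.9200 × (2.2738 − 1.1705) / 0.225 = 48.643 s.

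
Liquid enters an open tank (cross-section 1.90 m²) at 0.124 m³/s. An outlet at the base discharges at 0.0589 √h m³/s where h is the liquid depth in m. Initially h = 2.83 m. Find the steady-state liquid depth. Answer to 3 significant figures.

4.43 m

A dh/dt = Q_in − 0.0589 √h. Steady state requires inflow = outflow:
Q_in = 0.0589 √h_ss ⇒ √h_ss = 0.124/0.0589 = 2.1053.
h_ss = 2.1053² = 4.4321 m. (Since h₀ = 2.83 m < h_ss, the level will rise toward this value.)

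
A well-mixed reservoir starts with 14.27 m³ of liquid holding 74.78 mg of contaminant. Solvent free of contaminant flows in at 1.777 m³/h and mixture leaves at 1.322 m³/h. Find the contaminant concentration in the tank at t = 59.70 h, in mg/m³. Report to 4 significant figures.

0.08155 mg/m³

Let m(t) be the amount of contaminant. Volume: V(t) = V₀ + (Q_in − Q_out) t = 14.27 + 0.455000 t; V(59.70) = 41.4335 m³.
No contaminant enters, so dm/dt = −Q_out · (m/V).
Separate: dm/m = −Q_out dt/V(t) ⇒ ln(m/m₀) = −(Q_out/(Q_in−Q_out)) ln(V/V₀).
m = m₀ (V₀/V)^(Q_out/(Q_in−Q_out)) = 74.78 × (14.27/41.4335)^(2.90549) = 3.37872 mg.
C = m/V = 3.37872/41.4335 = 0.0815455 mg/m³.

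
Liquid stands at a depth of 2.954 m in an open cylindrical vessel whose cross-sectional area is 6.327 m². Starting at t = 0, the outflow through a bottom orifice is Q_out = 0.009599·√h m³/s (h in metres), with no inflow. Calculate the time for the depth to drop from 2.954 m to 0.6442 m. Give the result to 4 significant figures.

1208 s

With no inflow, A dh/dt = −0.009599 √h.
Separate and integrate: 2(√h − √h₀) = −(0.009599/A) t.
t = 2A(√h₀ − √h)/0.009599 = 2·6.327·(√2.954 − √0.6442)/0.009599
  = 12.6540 × (1.71872 − 0.802621) / 0.009599 = 1207.66 s.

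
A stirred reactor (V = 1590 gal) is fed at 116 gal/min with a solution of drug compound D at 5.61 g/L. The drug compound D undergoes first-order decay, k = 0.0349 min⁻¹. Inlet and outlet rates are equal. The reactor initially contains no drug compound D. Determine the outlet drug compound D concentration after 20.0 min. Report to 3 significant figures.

3.36 g/L

Accumulation = in − out − consumed: V dC/dt = Q C_in − Q C − k V C.
dC/dt = (Q/V) C_in − (Q/V + k) C; effective rate a = Q/V + k = 0.072956 + 0.0349 = 0.10786 min⁻¹.
C_ss = Q C_in/(Q + kV) = 3.7947 g/L; C(t) = C_ss + (C₀ − C_ss) e^(−a t).
C(20.0) = 3.7947 + (-3.7947)·e^(−0.10786·20.0) = 3.7947 + (-3.7947)·0.11566 = 3.3558 g/L.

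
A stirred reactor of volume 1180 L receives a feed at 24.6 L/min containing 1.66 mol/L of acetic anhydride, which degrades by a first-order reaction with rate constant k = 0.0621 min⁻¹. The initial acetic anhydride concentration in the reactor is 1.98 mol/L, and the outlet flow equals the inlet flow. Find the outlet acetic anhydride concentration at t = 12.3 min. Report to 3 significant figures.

Species balance: V dC/dt = Q C_in − Q C − k V C.
dC/dt = (Q/V) C_in − (Q/V + k) C; effective rate a = Q/V + k = 0.020847 + 0.0621 = 0.082947 min⁻¹.
C_ss = Q C_in/(Q + kV) = 0.41721 mol/L; C(t) = C_ss + (C₀ − C_ss) e^(−a t).
C(12.3) = 0.41721 + (1.5628)·e^(−0.082947·12.3) = 0.41721 + (1.5628)·0.36050 = 0.98060 mol/L.

0.981 mol/L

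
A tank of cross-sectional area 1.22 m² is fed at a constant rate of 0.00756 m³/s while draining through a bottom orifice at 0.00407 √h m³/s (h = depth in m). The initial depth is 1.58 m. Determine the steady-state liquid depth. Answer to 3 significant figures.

A dh/dt = Q_in − 0.00407 √h. Steady state requires inflow = outflow:
Q_in = 0.00407 √h_ss ⇒ √h_ss = 0.00756/0.00407 = 1.8575.
h_ss = 1.8575² = 3.4503 m. (Since h₀ = 1.58 m < h_ss, the level will rise toward this value.)

3.45 m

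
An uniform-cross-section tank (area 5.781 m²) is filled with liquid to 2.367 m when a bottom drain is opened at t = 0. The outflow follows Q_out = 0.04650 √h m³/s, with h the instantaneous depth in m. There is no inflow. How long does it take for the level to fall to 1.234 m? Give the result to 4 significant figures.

A dh/dt = −Q_out = −0.04650 √h.
Separate and integrate: 2(√h − √h₀) = −(0.04650/A) t.
t = 2A(√h₀ − √h)/0.04650 = 2·5.781·(√2.367 − √1.234)/0.04650
  = 11.5620 × (1.53851 − 1.11086) / 0.04650 = 106.333 s.

106.3 s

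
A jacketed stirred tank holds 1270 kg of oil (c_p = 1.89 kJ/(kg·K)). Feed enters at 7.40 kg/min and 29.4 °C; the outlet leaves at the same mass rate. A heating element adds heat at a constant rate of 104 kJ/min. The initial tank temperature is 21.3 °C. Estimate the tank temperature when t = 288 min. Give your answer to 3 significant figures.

Heat balance on the well-mixed liquid: M c_p dT/dt = ṁ c_p (T_in − T) + 104.
τ = M/ṁ = 171.62 min; T_ss = T_in + Q̇/(ṁ c_p) = 29.4 + 104/(7.40·1.89) = 36.836 °C.
Solution: T(t) = T_ss + (T₀ − T_ss) e^(−t/τ).
T(288) = 36.836 + (-15.536)·e^(−288/171.62) = 36.836 + (-15.536)·0.18673 = 33.935 °C.

33.9 °C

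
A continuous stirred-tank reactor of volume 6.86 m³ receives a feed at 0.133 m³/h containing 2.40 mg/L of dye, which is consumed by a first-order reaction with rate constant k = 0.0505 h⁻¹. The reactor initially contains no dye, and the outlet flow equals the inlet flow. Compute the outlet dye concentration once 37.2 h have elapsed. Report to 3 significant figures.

Species balance: V dC/dt = Q C_in − Q C − k V C.
This is linear with rate a = Q/V + k = 0.069888 h⁻¹.
C_ss = Q C_in/(Q + kV) = 0.66579 mg/L; C(t) = C_ss + (C₀ − C_ss) e^(−a t).
C(37.2) = 0.66579 + (-0.66579)·e^(−0.069888·37.2) = 0.66579 + (-0.66579)·0.074287 = 0.61633 mg/L.

0.616 mg/L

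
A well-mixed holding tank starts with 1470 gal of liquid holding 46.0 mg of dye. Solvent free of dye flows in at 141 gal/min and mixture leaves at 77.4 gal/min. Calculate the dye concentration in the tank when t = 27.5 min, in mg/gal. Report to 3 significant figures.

Let m(t) be the amount of dye. Volume: V(t) = V₀ + (Q_in − Q_out) t = 1470 + 63.600 t; V(27.5) = 3219.0 gal.
No dye enters, so dm/dt = −Q_out · (m/V).
Separate: dm/m = −Q_out dt/V(t) ⇒ ln(m/m₀) = −(Q_out/(Q_in−Q_out)) ln(V/V₀).
m = m₀ (V₀/V)^(Q_out/(Q_in−Q_out)) = 46.0 × (1470/3219.0)^(1.2170) = 17.721 mg.
C = m/V = 17.721/3219.0 = 0.0055052 mg/gal.

0.00551 mg/gal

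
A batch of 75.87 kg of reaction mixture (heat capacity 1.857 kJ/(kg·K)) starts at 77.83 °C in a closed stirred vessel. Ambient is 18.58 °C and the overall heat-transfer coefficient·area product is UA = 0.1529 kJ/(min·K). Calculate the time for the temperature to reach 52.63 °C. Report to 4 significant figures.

Lumped-capacitance energy balance: M c_p dT/dt = UA(T_amb − T).
τ = M c_p/UA = 921.456 min; T_ss = T_amb = 18.5800 °C.
T(t) = T_ss + (T₀ − T_ss)e^(−t/τ); set T = 52.63:
t = −τ ln[(T − T_ss)/(T₀ − T_ss)] = −921.456 · ln(0.574684) = 510.427 min.

510.4 min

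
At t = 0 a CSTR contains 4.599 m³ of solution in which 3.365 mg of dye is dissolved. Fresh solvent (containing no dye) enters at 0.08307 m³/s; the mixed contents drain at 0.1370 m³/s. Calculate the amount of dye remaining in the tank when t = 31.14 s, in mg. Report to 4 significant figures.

Total volume: dV/dt = Q_in − Q_out = -0.0539300 m³/s, so V(t) = 4.599 − 0.0539300 t and V(31.14) = 2.91962 m³.
Species balance (pure solvent in): dm/dt = −Q_out · m/V(t).
dm/m = −Q_out dt/(V₀ − 0.0539300 t); integrating gives ln(m/m₀) = −(Q_out/(Q_in−Q_out)) ln(V/V₀).
m = m₀ (V₀/V)^(Q_out/(Q_in−Q_out)) = 3.365 × (4.599/2.91962)^(-2.54033) = 1.06092 mg.

1.061 mg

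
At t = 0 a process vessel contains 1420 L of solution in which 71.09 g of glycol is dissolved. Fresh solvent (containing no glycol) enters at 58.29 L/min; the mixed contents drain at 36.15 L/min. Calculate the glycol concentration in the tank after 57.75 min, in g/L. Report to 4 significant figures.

0.009234 g/L

Total volume: dV/dt = Q_in − Q_out = 22.1400 L/min, so V(t) = 1420 + 22.1400 t and V(57.75) = 2698.59 L.
Solute balance: dm/dt = 0 − Q_out C = −Q_out m/V(t).
dm/m = −Q_out dt/(V₀ + 22.1400 t); integrating gives ln(m/m₀) = −(Q_out/(Q_in−Q_out)) ln(V/V₀).
m = m₀ (V₀/V)^(Q_out/(Q_in−Q_out)) = 71.09 × (1420/2698.59)^(1.63279) = 24.9177 g.
C = m/V = 24.9177/2698.59 = 0.00923362 g/L.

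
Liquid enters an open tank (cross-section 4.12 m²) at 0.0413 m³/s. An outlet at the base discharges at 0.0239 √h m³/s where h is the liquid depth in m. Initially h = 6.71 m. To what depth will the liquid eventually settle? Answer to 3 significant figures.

2.99 m

Unsteady balance on liquid volume: A dh/dt = Q_in − 0.0239 √h. At steady state dh/dt = 0:
Q_in = 0.0239 √h_ss ⇒ √h_ss = 0.0413/0.0239 = 1.7280.
h_ss = 1.7280² = 2.9861 m. (Since h₀ = 6.71 m > h_ss, the level will fall toward this value.)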